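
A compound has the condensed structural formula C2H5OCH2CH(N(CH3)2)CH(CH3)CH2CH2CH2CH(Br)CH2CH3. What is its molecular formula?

C14H30BrNO

Atom tally by fragment:
  C2H5OCH2 → C:3 H:7 O:1
  CH(N(CH3)2) → C:3 H:7 N:1
  CH(CH3) → C:2 H:4
  CH2 → C:1 H:2
  CH2 → C:1 H:2
  CH2 → C:1 H:2
  CH(Br) → C:1 H:1 Br:1
  CH2 → C:1 H:2
  CH3 → C:1 H:3
Element totals:
  C: 14
  H: 30
  Br: 1
  N: 1
  O: 1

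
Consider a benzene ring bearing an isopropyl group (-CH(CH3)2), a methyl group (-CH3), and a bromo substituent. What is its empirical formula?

Atom tally by fragment:
  benzene ring core → C:6 H:6
  (− 3 ring H displaced by substituents)
  + CH(CH3)2 → C:3 H:7
  + CH3 → C:1 H:3
  + Br → Br:1
Element totals:
  C: 10
  H: 13
  Br: 1
Molecular formula: C10H13Br.
gcd of subscripts (1, 10, 13) = 1, so the empirical formula equals the molecular formula.

C10H13Br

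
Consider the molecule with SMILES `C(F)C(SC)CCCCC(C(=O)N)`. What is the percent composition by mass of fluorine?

9.16%

Atom tally by fragment:
  FCH2 → C:1 H:2 F:1
  CH(SCH3) → C:2 H:4 S:1
  CH2 → C:1 H:2
  CH2 → C:1 H:2
  CH2 → C:1 H:2
  CH2 → C:1 H:2
  CH2CONH2 → C:2 H:4 O:1 N:1
Element totals:
  C: 9
  H: 18
  F: 1
  N: 1
  O: 1
  S: 1
Molecular formula: C9H18FNOS.
Molar mass = 207.307 g/mol.
Mass from F: 1 × 18.998 = 18.998 g/mol.
%F = 18.998 / 207.307 × 100 = 9.16%.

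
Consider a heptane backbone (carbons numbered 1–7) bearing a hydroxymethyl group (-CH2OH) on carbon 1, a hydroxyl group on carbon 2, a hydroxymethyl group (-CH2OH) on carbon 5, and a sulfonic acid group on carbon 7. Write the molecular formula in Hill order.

C9H20O6S

Atom tally by fragment:
  HOCH2CH2 → C:2 H:5 O:1
  CH(OH) → C:1 H:2 O:1
  CH2 → C:1 H:2
  CH2 → C:1 H:2
  CH(CH2OH) → C:2 H:4 O:1
  CH2 → C:1 H:2
  CH2SO3H → C:1 H:3 S:1 O:3
Element totals:
  C: 9
  H: 20
  O: 6
  S: 1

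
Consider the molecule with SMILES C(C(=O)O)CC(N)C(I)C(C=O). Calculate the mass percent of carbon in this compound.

Atom tally by fragment:
  HOOCCH2 → C:2 H:3 O:2
  CH2 → C:1 H:2
  CH(NH2) → C:1 H:3 N:1
  CH(I) → C:1 H:1 I:1
  CH2CHO → C:2 H:3 O:1
Element totals:
  C: 7
  H: 12
  I: 1
  N: 1
  O: 3
Molecular formula: C7H12INO3.
Molar mass = 285.081 g/mol.
Mass from C: 7 × 12.011 = 84.077 g/mol.
%C = 84.077 / 285.081 × 100 = 29.49%.

29.49%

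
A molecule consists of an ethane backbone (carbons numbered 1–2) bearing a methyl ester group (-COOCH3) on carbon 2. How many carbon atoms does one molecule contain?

Atom tally by fragment:
  CH3 → C:1 H:3
  CH2COOCH3 → C:3 H:5 O:2
Element totals:
  C: 4
  H: 8
  O: 2

4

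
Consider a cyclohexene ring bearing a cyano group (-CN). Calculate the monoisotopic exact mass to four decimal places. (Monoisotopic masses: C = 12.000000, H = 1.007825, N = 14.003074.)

107.0735

Atom tally by fragment:
  cyclohexene ring core → C:6 H:10
  (− 1 ring H displaced by substituents)
  + CN → C:1 N:1
Element totals:
  C: 7
  H: 9
  N: 1
Molecular formula: C7H9N.
  M = 7(12.0) + 9(1.007825) + 14.003074
    = 84.000000 + 9.070425 + 14.003074 = 107.073499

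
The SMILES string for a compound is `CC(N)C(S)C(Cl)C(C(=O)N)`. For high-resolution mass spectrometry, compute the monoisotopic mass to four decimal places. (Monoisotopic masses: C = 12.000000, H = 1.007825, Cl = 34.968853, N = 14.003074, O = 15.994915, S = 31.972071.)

Atom tally by fragment:
  CH3 → C:1 H:3
  CH(NH2) → C:1 H:3 N:1
  CH(SH) → C:1 H:2 S:1
  CH(Cl) → C:1 H:1 Cl:1
  CH2CONH2 → C:2 H:4 O:1 N:1
Element totals:
  C: 6
  H: 13
  Cl: 1
  N: 2
  O: 1
  S: 1
Molecular formula: C6H13ClN2OS.
  M = 6(12.0) + 13(1.007825) + 34.968853 + 2(14.003074) + 15.994915 + 31.972071
    = 72.000000 + 13.101725 + 34.968853 + 28.006148 + 15.994915 + 31.972071 = 196.043712

196.0437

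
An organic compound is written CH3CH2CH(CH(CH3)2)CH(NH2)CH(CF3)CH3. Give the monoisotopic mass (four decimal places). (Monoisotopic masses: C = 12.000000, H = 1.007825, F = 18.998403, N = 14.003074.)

Atom tally by fragment:
  CH3 → C:1 H:3
  CH2 → C:1 H:2
  CH(CH(CH3)2) → C:4 H:8
  CH(NH2) → C:1 H:3 N:1
  CH(CF3) → C:2 H:1 F:3
  CH3 → C:1 H:3
Element totals:
  C: 10
  H: 20
  F: 3
  N: 1
Molecular formula: C10H20F3N.
  M = 10(12.0) + 20(1.007825) + 3(18.998403) + 14.003074
    = 120.000000 + 20.156500 + 56.995209 + 14.003074 = 211.154783

211.1548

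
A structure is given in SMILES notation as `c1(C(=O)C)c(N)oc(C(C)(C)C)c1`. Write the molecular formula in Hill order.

Atom tally by fragment:
  furan ring core → C:4 H:4 O:1
  (− 3 ring H displaced by substituents)
  + COCH3 → C:2 H:3 O:1
  + NH2 → N:1 H:2
  + C(CH3)3 → C:4 H:9
Element totals:
  C: 10
  H: 15
  N: 1
  O: 2

C10H15NO2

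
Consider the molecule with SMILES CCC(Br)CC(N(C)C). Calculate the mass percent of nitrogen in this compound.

Atom tally by fragment:
  CH3 → C:1 H:3
  CH2 → C:1 H:2
  CH(Br) → C:1 H:1 Br:1
  CH2 → C:1 H:2
  CH2N(CH3)2 → C:3 H:8 N:1
Element totals:
  C: 7
  H: 16
  Br: 1
  N: 1
Molecular formula: C7H16BrN.
Molar mass = 194.116 g/mol.
Mass from N: 1 × 14.007 = 14.007 g/mol.
%N = 14.007 / 194.116 × 100 = 7.22%.

7.22%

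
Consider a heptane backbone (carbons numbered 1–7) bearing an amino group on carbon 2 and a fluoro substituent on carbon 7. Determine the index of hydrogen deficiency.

Atom tally by fragment:
  CH3 → C:1 H:3
  CH(NH2) → C:1 H:3 N:1
  CH2 → C:1 H:2
  CH2 → C:1 H:2
  CH2 → C:1 H:2
  CH2 → C:1 H:2
  CH2F → C:1 H:2 F:1
Element totals:
  C: 7
  H: 16
  F: 1
  N: 1
Molecular formula: C7H16FN.
DoU = (2C + 2 + N − H − X) / 2 = (2·7 + 2 + 1 − 16 − 1) / 2 = 0.

0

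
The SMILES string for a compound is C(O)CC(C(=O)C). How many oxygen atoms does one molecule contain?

Atom tally by fragment:
  HOCH2 → C:1 H:3 O:1
  CH2 → C:1 H:2
  CH2COCH3 → C:3 H:5 O:1
Element totals:
  C: 5
  H: 10
  O: 2

2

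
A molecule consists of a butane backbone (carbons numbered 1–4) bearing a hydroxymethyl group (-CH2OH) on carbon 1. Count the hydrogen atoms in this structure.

12

Atom tally by fragment:
  HOCH2CH2 → C:2 H:5 O:1
  CH2 → C:1 H:2
  CH2 → C:1 H:2
  CH3 → C:1 H:3
Element totals:
  C: 5
  H: 12
  O: 1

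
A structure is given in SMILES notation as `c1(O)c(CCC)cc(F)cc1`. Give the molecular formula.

Atom tally by fragment:
  benzene ring core → C:6 H:6
  (− 3 ring H displaced by substituents)
  + OH → O:1 H:1
  + CH2CH2CH3 → C:3 H:7
  + F → F:1
Element totals:
  C: 9
  H: 11
  F: 1
  O: 1

C9H11FO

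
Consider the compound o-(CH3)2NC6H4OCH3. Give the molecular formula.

Atom tally by fragment:
  benzene ring core → C:6 H:6
  (− 2 ring H displaced by substituents)
  + N(CH3)2 → N:1 C:2 H:6
  + OCH3 → C:1 H:3 O:1
Element totals:
  C: 9
  H: 13
  N: 1
  O: 1

C9H13NO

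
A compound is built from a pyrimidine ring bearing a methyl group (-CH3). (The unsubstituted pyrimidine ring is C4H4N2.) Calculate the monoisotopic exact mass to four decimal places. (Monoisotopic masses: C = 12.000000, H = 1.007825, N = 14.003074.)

Atom tally by fragment:
  pyrimidine ring core → C:4 H:4 N:2
  (− 1 ring H displaced by substituents)
  + CH3 → C:1 H:3
Element totals:
  C: 5
  H: 6
  N: 2
Molecular formula: C5H6N2.
  M = 5(12.0) + 6(1.007825) + 2(14.003074)
    = 60.000000 + 6.046950 + 28.006148 = 94.053098

94.0531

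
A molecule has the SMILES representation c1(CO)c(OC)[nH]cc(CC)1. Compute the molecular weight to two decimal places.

155.20 g/mol

Atom tally by fragment:
  pyrrole ring core → C:4 H:5 N:1
  (− 3 ring H displaced by substituents)
  + CH2OH → C:1 H:3 O:1
  + OCH3 → C:1 H:3 O:1
  + C2H5 → C:2 H:5
Element totals:
  C: 8
  H: 13
  N: 1
  O: 2
Molecular formula: C8H13NO2.
  M = 8(12.011) + 13(1.008) + 14.007 + 2(15.999)
    = 96.088 + 13.104 + 14.007 + 31.998 = 155.197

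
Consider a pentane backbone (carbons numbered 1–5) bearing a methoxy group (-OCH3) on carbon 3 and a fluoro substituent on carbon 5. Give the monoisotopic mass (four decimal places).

120.0950

Atom tally by fragment:
  CH3 → C:1 H:3
  CH2 → C:1 H:2
  CH(OCH3) → C:2 H:4 O:1
  CH2 → C:1 H:2
  CH2F → C:1 H:2 F:1
Element totals:
  C: 6
  H: 13
  F: 1
  O: 1
Molecular formula: C6H13FO.
  M = 6(12.0) + 13(1.007825) + 18.998403 + 15.994915
    = 72.000000 + 13.101725 + 18.998403 + 15.994915 = 120.095043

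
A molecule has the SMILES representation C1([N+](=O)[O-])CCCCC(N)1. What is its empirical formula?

C3H6NO

Atom tally by fragment:
  cyclohexane ring core → C:6 H:12
  (− 2 ring H displaced by substituents)
  + NO2 → N:1 O:2
  + NH2 → N:1 H:2
Element totals:
  C: 6
  H: 12
  N: 2
  O: 2
Molecular formula: C6H12N2O2.
gcd of subscripts = 2; dividing each by 2:
  C: 6/2 = 3
  H: 12/2 = 6
  N: 2/2 = 1
  O: 2/2 = 1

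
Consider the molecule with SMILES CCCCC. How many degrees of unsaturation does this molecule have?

Atom tally by fragment:
  CH3 → C:1 H:3
  CH2 → C:1 H:2
  CH2 → C:1 H:2
  CH2 → C:1 H:2
  CH3 → C:1 H:3
Element totals:
  C: 5
  H: 12
Molecular formula: C5H12.
DoU = (2C + 2 + N − H − X) / 2 = (2·5 + 2 + 0 − 12 − 0) / 2 = 0.

0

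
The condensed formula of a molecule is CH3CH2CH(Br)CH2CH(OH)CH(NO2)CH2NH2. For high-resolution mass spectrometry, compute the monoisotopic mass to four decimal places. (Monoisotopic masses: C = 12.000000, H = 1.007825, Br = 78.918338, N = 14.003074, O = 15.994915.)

Element totals:
  C: 7
  H: 15
  Br: 1
  N: 2
  O: 3
Molecular formula: C7H15BrN2O3.
  M = 7(12.0) + 15(1.007825) + 78.918338 + 2(14.003074) + 3(15.994915)
    = 84.000000 + 15.117375 + 78.918338 + 28.006148 + 47.984745 = 254.026606

254.0266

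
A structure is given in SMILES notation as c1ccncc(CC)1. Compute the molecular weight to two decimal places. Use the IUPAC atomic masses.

107.16 g/mol

Atom tally by fragment:
  pyridine ring core → C:5 H:5 N:1
  (− 1 ring H displaced by substituents)
  + C2H5 → C:2 H:5
Element totals:
  C: 7
  H: 9
  N: 1
Molecular formula: C7H9N.
  M = 7(12.011) + 9(1.008) + 14.007
    = 84.077 + 9.072 + 14.007 = 107.156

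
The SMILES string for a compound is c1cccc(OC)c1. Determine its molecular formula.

C7H8O

Atom tally by fragment:
  benzene ring core → C:6 H:6
  (− 1 ring H displaced by substituents)
  + OCH3 → C:1 H:3 O:1
Element totals:
  C: 7
  H: 8
  O: 1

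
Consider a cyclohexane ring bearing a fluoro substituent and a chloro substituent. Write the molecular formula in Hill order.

C6H10ClF

Atom tally by fragment:
  cyclohexane ring core → C:6 H:12
  (− 2 ring H displaced by substituents)
  + F → F:1
  + Cl → Cl:1
Element totals:
  C: 6
  H: 10
  Cl: 1
  F: 1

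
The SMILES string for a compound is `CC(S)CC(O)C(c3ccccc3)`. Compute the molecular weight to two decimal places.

196.31 g/mol

Atom tally by fragment:
  CH3 → C:1 H:3
  CH(SH) → C:1 H:2 S:1
  CH2 → C:1 H:2
  CH(OH) → C:1 H:2 O:1
  CH2C6H5 → C:7 H:7
Element totals:
  C: 11
  H: 16
  O: 1
  S: 1
Molecular formula: C11H16OS.
  M = 11(12.011) + 16(1.008) + 15.999 + 32.06
    = 132.121 + 16.128 + 15.999 + 32.060 = 196.308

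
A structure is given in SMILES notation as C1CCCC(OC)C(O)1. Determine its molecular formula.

Atom tally by fragment:
  cyclohexane ring core → C:6 H:12
  (− 2 ring H displaced by substituents)
  + OCH3 → C:1 H:3 O:1
  + OH → O:1 H:1
Element totals:
  C: 7
  H: 14
  O: 2

C7H14O2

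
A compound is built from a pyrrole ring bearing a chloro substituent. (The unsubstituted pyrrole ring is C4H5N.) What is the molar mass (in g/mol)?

Atom tally by fragment:
  pyrrole ring core → C:4 H:5 N:1
  (− 1 ring H displaced by substituents)
  + Cl → Cl:1
Element totals:
  C: 4
  H: 4
  Cl: 1
  N: 1
Molecular formula: C4H4ClN.
  M = 4(12.011) + 4(1.008) + 35.45 + 14.007
    = 48.044 + 4.032 + 35.450 + 14.007 = 101.533

101.53 g/mol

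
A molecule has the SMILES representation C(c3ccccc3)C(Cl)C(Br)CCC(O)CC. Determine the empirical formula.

C14H20BrClO

Atom tally by fragment:
  C6H5CH2 → C:7 H:7
  CH(Cl) → C:1 H:1 Cl:1
  CH(Br) → C:1 H:1 Br:1
  CH2 → C:1 H:2
  CH2 → C:1 H:2
  CH(OH) → C:1 H:2 O:1
  CH2 → C:1 H:2
  CH3 → C:1 H:3
Element totals:
  C: 14
  H: 20
  Br: 1
  Cl: 1
  O: 1
Molecular formula: C14H20BrClO.
gcd of subscripts (1, 14, 1, 20, 1) = 1, so the empirical formula equals the molecular formula.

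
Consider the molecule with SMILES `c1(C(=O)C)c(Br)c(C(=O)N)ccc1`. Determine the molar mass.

242.07 g/mol

Atom tally by fragment:
  benzene ring core → C:6 H:6
  (− 3 ring H displaced by substituents)
  + COCH3 → C:2 H:3 O:1
  + Br → Br:1
  + CONH2 → C:1 H:2 O:1 N:1
Element totals:
  C: 9
  H: 8
  Br: 1
  N: 1
  O: 2
Molecular formula: C9H8BrNO2.
  M = 9(12.011) + 8(1.008) + 79.904 + 14.007 + 2(15.999)
    = 108.099 + 8.064 + 79.904 + 14.007 + 31.998 = 242.072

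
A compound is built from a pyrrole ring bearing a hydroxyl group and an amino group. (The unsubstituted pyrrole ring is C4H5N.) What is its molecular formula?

Atom tally by fragment:
  pyrrole ring core → C:4 H:5 N:1
  (− 2 ring H displaced by substituents)
  + OH → O:1 H:1
  + NH2 → N:1 H:2
Element totals:
  C: 4
  H: 6
  N: 2
  O: 1

C4H6N2O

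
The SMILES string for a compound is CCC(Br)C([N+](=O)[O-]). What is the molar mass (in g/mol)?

Atom tally by fragment:
  CH3 → C:1 H:3
  CH2 → C:1 H:2
  CH(Br) → C:1 H:1 Br:1
  CH2NO2 → C:1 H:2 N:1 O:2
Element totals:
  C: 4
  H: 8
  Br: 1
  N: 1
  O: 2
Molecular formula: C4H8BrNO2.
  M = 4(12.011) + 8(1.008) + 79.904 + 14.007 + 2(15.999)
    = 48.044 + 8.064 + 79.904 + 14.007 + 31.998 = 182.017

182.02 g/mol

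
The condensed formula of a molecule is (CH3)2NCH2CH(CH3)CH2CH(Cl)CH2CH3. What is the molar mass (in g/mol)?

177.72 g/mol

Atom tally by fragment:
  (CH3)2NCH2 → C:3 H:8 N:1
  CH(CH3) → C:2 H:4
  CH2 → C:1 H:2
  CH(Cl) → C:1 H:1 Cl:1
  CH2 → C:1 H:2
  CH3 → C:1 H:3
Element totals:
  C: 9
  H: 20
  Cl: 1
  N: 1
Molecular formula: C9H20ClN.
  M = 9(12.011) + 20(1.008) + 35.45 + 14.007
    = 108.099 + 20.160 + 35.450 + 14.007 = 177.716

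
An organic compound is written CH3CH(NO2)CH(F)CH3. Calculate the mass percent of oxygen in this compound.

Atom tally by fragment:
  CH3 → C:1 H:3
  CH(NO2) → C:1 H:1 N:1 O:2
  CH(F) → C:1 H:1 F:1
  CH3 → C:1 H:3
Element totals:
  C: 4
  H: 8
  F: 1
  N: 1
  O: 2
Molecular formula: C4H8FNO2.
Molar mass = 121.111 g/mol.
Mass from O: 2 × 15.999 = 31.998 g/mol.
%O = 31.998 / 121.111 × 100 = 26.42%.

26.42%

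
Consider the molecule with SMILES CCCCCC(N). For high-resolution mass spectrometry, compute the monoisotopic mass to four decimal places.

Atom tally by fragment:
  CH3 → C:1 H:3
  CH2 → C:1 H:2
  CH2 → C:1 H:2
  CH2 → C:1 H:2
  CH2 → C:1 H:2
  CH2NH2 → C:1 H:4 N:1
Element totals:
  C: 6
  H: 15
  N: 1
Molecular formula: C6H15N.
  M = 6(12.0) + 15(1.007825) + 14.003074
    = 72.000000 + 15.117375 + 14.003074 = 101.120449

101.1204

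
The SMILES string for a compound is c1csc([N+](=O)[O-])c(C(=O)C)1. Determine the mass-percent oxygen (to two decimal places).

28.04%

Atom tally by fragment:
  thiophene ring core → C:4 H:4 S:1
  (− 2 ring H displaced by substituents)
  + NO2 → N:1 O:2
  + COCH3 → C:2 H:3 O:1
Element totals:
  C: 6
  H: 5
  N: 1
  O: 3
  S: 1
Molecular formula: C6H5NO3S.
Molar mass = 171.170 g/mol.
Mass from O: 3 × 15.999 = 47.997 g/mol.
%O = 47.997 / 171.170 × 100 = 28.04%.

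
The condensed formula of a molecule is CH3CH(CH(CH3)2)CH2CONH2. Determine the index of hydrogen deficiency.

1

Atom tally by fragment:
  CH3 → C:1 H:3
  CH(CH(CH3)2) → C:4 H:8
  CH2CONH2 → C:2 H:4 O:1 N:1
Element totals:
  C: 7
  H: 15
  N: 1
  O: 1
Molecular formula: C7H15NO.
DoU = (2C + 2 + N − H − X) / 2 = (2·7 + 2 + 1 − 15 − 0) / 2 = 1.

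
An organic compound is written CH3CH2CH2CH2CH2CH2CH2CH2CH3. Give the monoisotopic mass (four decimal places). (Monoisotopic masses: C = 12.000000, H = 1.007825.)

Element totals:
  C: 9
  H: 20
Molecular formula: C9H20.
  M = 9(12.0) + 20(1.007825)
    = 108.000000 + 20.156500 = 128.156500

128.1565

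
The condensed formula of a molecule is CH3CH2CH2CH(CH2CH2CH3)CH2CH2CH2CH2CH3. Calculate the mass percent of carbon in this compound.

Element totals:
  C: 12
  H: 26
Molecular formula: C12H26.
Molar mass = 170.340 g/mol.
Mass from C: 12 × 12.011 = 144.132 g/mol.
%C = 144.132 / 170.340 × 100 = 84.61%.

84.61%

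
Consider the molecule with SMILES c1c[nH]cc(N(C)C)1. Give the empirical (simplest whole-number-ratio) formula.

C3H5N

Atom tally by fragment:
  pyrrole ring core → C:4 H:5 N:1
  (− 1 ring H displaced by substituents)
  + N(CH3)2 → N:1 C:2 H:6
Element totals:
  C: 6
  H: 10
  N: 2
Molecular formula: C6H10N2.
gcd of subscripts = 2; dividing each by 2:
  C: 6/2 = 3
  H: 10/2 = 5
  N: 2/2 = 1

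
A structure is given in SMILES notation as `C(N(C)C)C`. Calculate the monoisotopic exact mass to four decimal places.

Atom tally by fragment:
  (CH3)2NCH2 → C:3 H:8 N:1
  CH3 → C:1 H:3
Element totals:
  C: 4
  H: 11
  N: 1
Molecular formula: C4H11N.
  M = 4(12.0) + 11(1.007825) + 14.003074
    = 48.000000 + 11.086075 + 14.003074 = 73.089149

73.0891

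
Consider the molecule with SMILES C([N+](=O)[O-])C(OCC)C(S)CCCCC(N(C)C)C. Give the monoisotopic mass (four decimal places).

292.1821

Atom tally by fragment:
  O2NCH2 → C:1 H:2 N:1 O:2
  CH(OC2H5) → C:3 H:6 O:1
  CH(SH) → C:1 H:2 S:1
  CH2 → C:1 H:2
  CH2 → C:1 H:2
  CH2 → C:1 H:2
  CH2 → C:1 H:2
  CH(N(CH3)2) → C:3 H:7 N:1
  CH3 → C:1 H:3
Element totals:
  C: 13
  H: 28
  N: 2
  O: 3
  S: 1
Molecular formula: C13H28N2O3S.
  M = 13(12.0) + 28(1.007825) + 2(14.003074) + 3(15.994915) + 31.972071
    = 156.000000 + 28.219100 + 28.006148 + 47.984745 + 31.972071 = 292.182064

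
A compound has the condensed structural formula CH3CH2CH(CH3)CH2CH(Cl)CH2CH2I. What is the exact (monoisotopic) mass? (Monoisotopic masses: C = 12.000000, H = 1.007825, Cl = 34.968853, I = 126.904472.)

Element totals:
  C: 8
  H: 16
  Cl: 1
  I: 1
Molecular formula: C8H16ClI.
  M = 8(12.0) + 16(1.007825) + 34.968853 + 126.904472
    = 96.000000 + 16.125200 + 34.968853 + 126.904472 = 273.998525

273.9985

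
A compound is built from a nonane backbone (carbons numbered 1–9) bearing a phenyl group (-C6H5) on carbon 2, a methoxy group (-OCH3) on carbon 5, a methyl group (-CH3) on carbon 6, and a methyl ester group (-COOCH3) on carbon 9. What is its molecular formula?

Atom tally by fragment:
  CH3 → C:1 H:3
  CH(C6H5) → C:7 H:6
  CH2 → C:1 H:2
  CH2 → C:1 H:2
  CH(OCH3) → C:2 H:4 O:1
  CH(CH3) → C:2 H:4
  CH2 → C:1 H:2
  CH2 → C:1 H:2
  CH2COOCH3 → C:3 H:5 O:2
Element totals:
  C: 19
  H: 30
  O: 3

C19H30O3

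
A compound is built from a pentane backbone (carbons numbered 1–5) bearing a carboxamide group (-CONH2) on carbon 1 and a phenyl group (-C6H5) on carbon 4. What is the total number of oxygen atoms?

1

Atom tally by fragment:
  H2NOCCH2 → C:2 H:4 O:1 N:1
  CH2 → C:1 H:2
  CH2 → C:1 H:2
  CH(C6H5) → C:7 H:6
  CH3 → C:1 H:3
Element totals:
  C: 12
  H: 17
  N: 1
  O: 1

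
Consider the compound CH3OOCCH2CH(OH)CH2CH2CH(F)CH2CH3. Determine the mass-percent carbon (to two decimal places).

56.23%

Element totals:
  C: 9
  H: 17
  F: 1
  O: 3
Molecular formula: C9H17FO3.
Molar mass = 192.230 g/mol.
Mass from C: 9 × 12.011 = 108.099 g/mol.
%C = 108.099 / 192.230 × 100 = 56.23%.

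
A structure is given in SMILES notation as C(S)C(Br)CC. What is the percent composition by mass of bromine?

47.26%

Atom tally by fragment:
  HSCH2 → C:1 H:3 S:1
  CH(Br) → C:1 H:1 Br:1
  CH2 → C:1 H:2
  CH3 → C:1 H:3
Element totals:
  C: 4
  H: 9
  Br: 1
  S: 1
Molecular formula: C4H9BrS.
Molar mass = 169.080 g/mol.
Mass from Br: 1 × 79.904 = 79.904 g/mol.
%Br = 79.904 / 169.080 × 100 = 47.26%.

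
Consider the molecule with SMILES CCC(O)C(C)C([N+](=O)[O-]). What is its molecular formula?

Atom tally by fragment:
  CH3 → C:1 H:3
  CH2 → C:1 H:2
  CH(OH) → C:1 H:2 O:1
  CH(CH3) → C:2 H:4
  CH2NO2 → C:1 H:2 N:1 O:2
Element totals:
  C: 6
  H: 13
  N: 1
  O: 3

C6H13NO3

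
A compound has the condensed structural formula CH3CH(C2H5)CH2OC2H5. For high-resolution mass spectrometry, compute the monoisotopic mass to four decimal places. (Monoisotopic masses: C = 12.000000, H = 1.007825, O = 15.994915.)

116.1201

Atom tally by fragment:
  CH3 → C:1 H:3
  CH(C2H5) → C:3 H:6
  CH2OC2H5 → C:3 H:7 O:1
Element totals:
  C: 7
  H: 16
  O: 1
Molecular formula: C7H16O.
  M = 7(12.0) + 16(1.007825) + 15.994915
    = 84.000000 + 16.125200 + 15.994915 = 116.120115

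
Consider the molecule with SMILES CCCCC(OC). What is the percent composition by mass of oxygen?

15.66%

Atom tally by fragment:
  CH3 → C:1 H:3
  CH2 → C:1 H:2
  CH2 → C:1 H:2
  CH2 → C:1 H:2
  CH2OCH3 → C:2 H:5 O:1
Element totals:
  C: 6
  H: 14
  O: 1
Molecular formula: C6H14O.
Molar mass = 102.177 g/mol.
Mass from O: 1 × 15.999 = 15.999 g/mol.
%O = 15.999 / 102.177 × 100 = 15.66%.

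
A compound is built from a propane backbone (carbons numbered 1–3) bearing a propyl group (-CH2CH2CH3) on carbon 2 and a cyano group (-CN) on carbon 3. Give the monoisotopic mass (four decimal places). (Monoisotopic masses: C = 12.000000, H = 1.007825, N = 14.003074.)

111.1048

Atom tally by fragment:
  CH3 → C:1 H:3
  CH(CH2CH2CH3) → C:4 H:8
  CH2CN → C:2 H:2 N:1
Element totals:
  C: 7
  H: 13
  N: 1
Molecular formula: C7H13N.
  M = 7(12.0) + 13(1.007825) + 14.003074
    = 84.000000 + 13.101725 + 14.003074 = 111.104799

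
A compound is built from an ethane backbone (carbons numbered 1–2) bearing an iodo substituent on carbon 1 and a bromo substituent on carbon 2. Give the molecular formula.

C2H4BrI

Atom tally by fragment:
  ICH2 → C:1 H:2 I:1
  CH2Br → C:1 H:2 Br:1
Element totals:
  C: 2
  H: 4
  Br: 1
  I: 1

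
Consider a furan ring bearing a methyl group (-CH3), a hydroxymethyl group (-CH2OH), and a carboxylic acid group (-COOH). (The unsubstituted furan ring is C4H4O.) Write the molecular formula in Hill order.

Atom tally by fragment:
  furan ring core → C:4 H:4 O:1
  (− 3 ring H displaced by substituents)
  + CH3 → C:1 H:3
  + CH2OH → C:1 H:3 O:1
  + COOH → C:1 H:1 O:2
Element totals:
  C: 7
  H: 8
  O: 4

C7H8O4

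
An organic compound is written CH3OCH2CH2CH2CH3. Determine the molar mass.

Element totals:
  C: 5
  H: 12
  O: 1
Molecular formula: C5H12O.
  M = 5(12.011) + 12(1.008) + 15.999
    = 60.055 + 12.096 + 15.999 = 88.150

88.15 g/mol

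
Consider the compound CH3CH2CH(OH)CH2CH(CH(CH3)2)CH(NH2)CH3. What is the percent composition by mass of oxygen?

9.23%

Atom tally by fragment:
  CH3 → C:1 H:3
  CH2 → C:1 H:2
  CH(OH) → C:1 H:2 O:1
  CH2 → C:1 H:2
  CH(CH(CH3)2) → C:4 H:8
  CH(NH2) → C:1 H:3 N:1
  CH3 → C:1 H:3
Element totals:
  C: 10
  H: 23
  N: 1
  O: 1
Molecular formula: C10H23NO.
Molar mass = 173.300 g/mol.
Mass from O: 1 × 15.999 = 15.999 g/mol.
%O = 15.999 / 173.300 × 100 = 9.23%.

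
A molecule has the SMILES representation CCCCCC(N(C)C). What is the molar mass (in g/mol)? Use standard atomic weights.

129.25 g/mol

Atom tally by fragment:
  CH3 → C:1 H:3
  CH2 → C:1 H:2
  CH2 → C:1 H:2
  CH2 → C:1 H:2
  CH2 → C:1 H:2
  CH2N(CH3)2 → C:3 H:8 N:1
Element totals:
  C: 8
  H: 19
  N: 1
Molecular formula: C8H19N.
  M = 8(12.011) + 19(1.008) + 14.007
    = 96.088 + 19.152 + 14.007 = 129.247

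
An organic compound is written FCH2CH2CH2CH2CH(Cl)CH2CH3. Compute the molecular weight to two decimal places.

152.64 g/mol

Atom tally by fragment:
  FCH2 → C:1 H:2 F:1
  CH2 → C:1 H:2
  CH2 → C:1 H:2
  CH2 → C:1 H:2
  CH(Cl) → C:1 H:1 Cl:1
  CH2 → C:1 H:2
  CH3 → C:1 H:3
Element totals:
  C: 7
  H: 14
  Cl: 1
  F: 1
Molecular formula: C7H14ClF.
  M = 7(12.011) + 14(1.008) + 35.45 + 18.998
    = 84.077 + 14.112 + 35.450 + 18.998 = 152.637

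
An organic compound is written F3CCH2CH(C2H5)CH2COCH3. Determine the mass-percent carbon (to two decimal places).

52.74%

Element totals:
  C: 8
  H: 13
  F: 3
  O: 1
Molecular formula: C8H13F3O.
Molar mass = 182.185 g/mol.
Mass from C: 8 × 12.011 = 96.088 g/mol.
%C = 96.088 / 182.185 × 100 = 52.74%.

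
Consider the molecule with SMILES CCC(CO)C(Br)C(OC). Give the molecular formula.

C7H15BrO2

Atom tally by fragment:
  CH3 → C:1 H:3
  CH2 → C:1 H:2
  CH(CH2OH) → C:2 H:4 O:1
  CH(Br) → C:1 H:1 Br:1
  CH2OCH3 → C:2 H:5 O:1
Element totals:
  C: 7
  H: 15
  Br: 1
  O: 2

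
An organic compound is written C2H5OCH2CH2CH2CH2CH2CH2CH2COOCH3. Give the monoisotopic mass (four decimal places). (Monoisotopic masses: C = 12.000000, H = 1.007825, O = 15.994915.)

202.1569

Atom tally by fragment:
  C2H5OCH2 → C:3 H:7 O:1
  CH2 → C:1 H:2
  CH2 → C:1 H:2
  CH2 → C:1 H:2
  CH2 → C:1 H:2
  CH2 → C:1 H:2
  CH2COOCH3 → C:3 H:5 O:2
Element totals:
  C: 11
  H: 22
  O: 3
Molecular formula: C11H22O3.
  M = 11(12.0) + 22(1.007825) + 3(15.994915)
    = 132.000000 + 22.172150 + 47.984745 = 202.156895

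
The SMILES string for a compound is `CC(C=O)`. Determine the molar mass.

Atom tally by fragment:
  CH3 → C:1 H:3
  CH2CHO → C:2 H:3 O:1
Element totals:
  C: 3
  H: 6
  O: 1
Molecular formula: C3H6O.
  M = 3(12.011) + 6(1.008) + 15.999
    = 36.033 + 6.048 + 15.999 = 58.080

58.08 g/mol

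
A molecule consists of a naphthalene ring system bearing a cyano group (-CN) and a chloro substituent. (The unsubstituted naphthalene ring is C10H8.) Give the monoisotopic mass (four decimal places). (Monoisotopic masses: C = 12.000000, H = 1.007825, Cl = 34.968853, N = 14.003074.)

Atom tally by fragment:
  naphthalene ring system core → C:10 H:8
  (− 2 ring H displaced by substituents)
  + CN → C:1 N:1
  + Cl → Cl:1
Element totals:
  C: 11
  H: 6
  Cl: 1
  N: 1
Molecular formula: C11H6ClN.
  M = 11(12.0) + 6(1.007825) + 34.968853 + 14.003074
    = 132.000000 + 6.046950 + 34.968853 + 14.003074 = 187.018877

187.0189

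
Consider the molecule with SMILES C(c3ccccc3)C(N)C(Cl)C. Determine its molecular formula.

Atom tally by fragment:
  C6H5CH2 → C:7 H:7
  CH(NH2) → C:1 H:3 N:1
  CH(Cl) → C:1 H:1 Cl:1
  CH3 → C:1 H:3
Element totals:
  C: 10
  H: 14
  Cl: 1
  N: 1

C10H14ClN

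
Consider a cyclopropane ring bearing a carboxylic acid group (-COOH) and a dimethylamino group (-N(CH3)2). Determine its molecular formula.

C6H11NO2

Atom tally by fragment:
  cyclopropane ring core → C:3 H:6
  (− 2 ring H displaced by substituents)
  + COOH → C:1 H:1 O:2
  + N(CH3)2 → N:1 C:2 H:6
Element totals:
  C: 6
  H: 11
  N: 1
  O: 2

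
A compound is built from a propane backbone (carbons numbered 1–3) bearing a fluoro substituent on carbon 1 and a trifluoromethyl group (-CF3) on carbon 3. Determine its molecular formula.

C4H6F4

Atom tally by fragment:
  FCH2 → C:1 H:2 F:1
  CH2 → C:1 H:2
  CH2CF3 → C:2 H:2 F:3
Element totals:
  C: 4
  H: 6
  F: 4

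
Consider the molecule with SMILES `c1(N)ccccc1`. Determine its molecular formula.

C6H7N

Atom tally by fragment:
  benzene ring core → C:6 H:6
  (− 1 ring H displaced by substituents)
  + NH2 → N:1 H:2
Element totals:
  C: 6
  H: 7
  N: 1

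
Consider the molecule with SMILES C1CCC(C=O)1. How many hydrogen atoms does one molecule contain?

8

Atom tally by fragment:
  cyclobutane ring core → C:4 H:8
  (− 1 ring H displaced by substituents)
  + CHO → C:1 H:1 O:1
Element totals:
  C: 5
  H: 8
  O: 1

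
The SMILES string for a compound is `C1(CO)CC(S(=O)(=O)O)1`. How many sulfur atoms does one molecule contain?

1

Atom tally by fragment:
  cyclopropane ring core → C:3 H:6
  (− 2 ring H displaced by substituents)
  + CH2OH → C:1 H:3 O:1
  + SO3H → S:1 O:3 H:1
Element totals:
  C: 4
  H: 8
  O: 4
  S: 1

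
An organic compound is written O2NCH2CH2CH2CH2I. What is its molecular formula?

C4H8INO2

Atom tally by fragment:
  O2NCH2 → C:1 H:2 N:1 O:2
  CH2 → C:1 H:2
  CH2 → C:1 H:2
  CH2I → C:1 H:2 I:1
Element totals:
  C: 4
  H: 8
  I: 1
  N: 1
  O: 2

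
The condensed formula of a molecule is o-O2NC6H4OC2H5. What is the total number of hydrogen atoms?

Atom tally by fragment:
  benzene ring core → C:6 H:6
  (− 2 ring H displaced by substituents)
  + NO2 → N:1 O:2
  + OC2H5 → C:2 H:5 O:1
Element totals:
  C: 8
  H: 9
  N: 1
  O: 3

9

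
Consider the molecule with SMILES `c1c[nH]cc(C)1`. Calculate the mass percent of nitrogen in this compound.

Atom tally by fragment:
  pyrrole ring core → C:4 H:5 N:1
  (− 1 ring H displaced by substituents)
  + CH3 → C:1 H:3
Element totals:
  C: 5
  H: 7
  N: 1
Molecular formula: C5H7N.
Molar mass = 81.118 g/mol.
Mass from N: 1 × 14.007 = 14.007 g/mol.
%N = 14.007 / 81.118 × 100 = 17.27%.

17.27%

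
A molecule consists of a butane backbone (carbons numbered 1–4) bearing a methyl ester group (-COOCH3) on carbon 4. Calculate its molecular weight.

Atom tally by fragment:
  CH3 → C:1 H:3
  CH2 → C:1 H:2
  CH2 → C:1 H:2
  CH2COOCH3 → C:3 H:5 O:2
Element totals:
  C: 6
  H: 12
  O: 2
Molecular formula: C6H12O2.
  M = 6(12.011) + 12(1.008) + 2(15.999)
    = 72.066 + 12.096 + 31.998 = 116.160

116.16 g/mol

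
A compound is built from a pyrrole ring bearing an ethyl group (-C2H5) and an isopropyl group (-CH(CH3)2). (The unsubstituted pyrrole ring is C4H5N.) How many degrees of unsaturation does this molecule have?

Atom tally by fragment:
  pyrrole ring core → C:4 H:5 N:1
  (− 2 ring H displaced by substituents)
  + C2H5 → C:2 H:5
  + CH(CH3)2 → C:3 H:7
Element totals:
  C: 9
  H: 15
  N: 1
Molecular formula: C9H15N.
DoU = (2C + 2 + N − H − X) / 2 = (2·9 + 2 + 1 − 15 − 0) / 2 = 3.

3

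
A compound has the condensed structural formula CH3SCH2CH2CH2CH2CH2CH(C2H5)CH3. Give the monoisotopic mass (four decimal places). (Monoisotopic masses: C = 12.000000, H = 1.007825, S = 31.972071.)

174.1442

Atom tally by fragment:
  CH3SCH2 → C:2 H:5 S:1
  CH2 → C:1 H:2
  CH2 → C:1 H:2
  CH2 → C:1 H:2
  CH2 → C:1 H:2
  CH(C2H5) → C:3 H:6
  CH3 → C:1 H:3
Element totals:
  C: 10
  H: 22
  S: 1
Molecular formula: C10H22S.
  M = 10(12.0) + 22(1.007825) + 31.972071
    = 120.000000 + 22.172150 + 31.972071 = 174.144221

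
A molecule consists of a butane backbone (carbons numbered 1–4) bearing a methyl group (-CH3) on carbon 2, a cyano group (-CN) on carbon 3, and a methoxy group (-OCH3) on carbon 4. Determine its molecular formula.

Atom tally by fragment:
  CH3 → C:1 H:3
  CH(CH3) → C:2 H:4
  CH(CN) → C:2 H:1 N:1
  CH2OCH3 → C:2 H:5 O:1
Element totals:
  C: 7
  H: 13
  N: 1
  O: 1

C7H13NO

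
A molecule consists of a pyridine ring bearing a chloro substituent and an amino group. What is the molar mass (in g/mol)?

Atom tally by fragment:
  pyridine ring core → C:5 H:5 N:1
  (− 2 ring H displaced by substituents)
  + Cl → Cl:1
  + NH2 → N:1 H:2
Element totals:
  C: 5
  H: 5
  Cl: 1
  N: 2
Molecular formula: C5H5ClN2.
  M = 5(12.011) + 5(1.008) + 35.45 + 2(14.007)
    = 60.055 + 5.040 + 35.450 + 28.014 = 128.559

128.56 g/mol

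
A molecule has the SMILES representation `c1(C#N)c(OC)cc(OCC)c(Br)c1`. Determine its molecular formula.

C10H10BrNO2

Atom tally by fragment:
  benzene ring core → C:6 H:6
  (− 4 ring H displaced by substituents)
  + CN → C:1 N:1
  + OCH3 → C:1 H:3 O:1
  + OC2H5 → C:2 H:5 O:1
  + Br → Br:1
Element totals:
  C: 10
  H: 10
  Br: 1
  N: 1
  O: 2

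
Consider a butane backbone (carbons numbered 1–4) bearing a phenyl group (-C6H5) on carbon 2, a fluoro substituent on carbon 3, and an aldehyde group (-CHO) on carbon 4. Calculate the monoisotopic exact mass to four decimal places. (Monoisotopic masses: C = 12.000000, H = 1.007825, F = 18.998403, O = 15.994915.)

Atom tally by fragment:
  CH3 → C:1 H:3
  CH(C6H5) → C:7 H:6
  CH(F) → C:1 H:1 F:1
  CH2CHO → C:2 H:3 O:1
Element totals:
  C: 11
  H: 13
  F: 1
  O: 1
Molecular formula: C11H13FO.
  M = 11(12.0) + 13(1.007825) + 18.998403 + 15.994915
    = 132.000000 + 13.101725 + 18.998403 + 15.994915 = 180.095043

180.0950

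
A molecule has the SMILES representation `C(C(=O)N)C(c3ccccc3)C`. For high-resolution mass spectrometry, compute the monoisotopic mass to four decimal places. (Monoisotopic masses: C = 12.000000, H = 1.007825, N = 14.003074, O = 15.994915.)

163.0997

Atom tally by fragment:
  H2NOCCH2 → C:2 H:4 O:1 N:1
  CH(C6H5) → C:7 H:6
  CH3 → C:1 H:3
Element totals:
  C: 10
  H: 13
  N: 1
  O: 1
Molecular formula: C10H13NO.
  M = 10(12.0) + 13(1.007825) + 14.003074 + 15.994915
    = 120.000000 + 13.101725 + 14.003074 + 15.994915 = 163.099714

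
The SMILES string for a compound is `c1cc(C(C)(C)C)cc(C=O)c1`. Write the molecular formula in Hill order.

Atom tally by fragment:
  benzene ring core → C:6 H:6
  (− 2 ring H displaced by substituents)
  + C(CH3)3 → C:4 H:9
  + CHO → C:1 H:1 O:1
Element totals:
  C: 11
  H: 14
  O: 1

C11H14O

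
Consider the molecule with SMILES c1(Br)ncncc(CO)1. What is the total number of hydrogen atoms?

5

Atom tally by fragment:
  pyrimidine ring core → C:4 H:4 N:2
  (− 2 ring H displaced by substituents)
  + Br → Br:1
  + CH2OH → C:1 H:3 O:1
Element totals:
  C: 5
  H: 5
  Br: 1
  N: 2
  O: 1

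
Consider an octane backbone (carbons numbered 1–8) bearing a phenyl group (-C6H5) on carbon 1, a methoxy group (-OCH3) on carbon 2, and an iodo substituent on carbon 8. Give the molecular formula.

C15H23IO

Atom tally by fragment:
  C6H5CH2 → C:7 H:7
  CH(OCH3) → C:2 H:4 O:1
  CH2 → C:1 H:2
  CH2 → C:1 H:2
  CH2 → C:1 H:2
  CH2 → C:1 H:2
  CH2 → C:1 H:2
  CH2I → C:1 H:2 I:1
Element totals:
  C: 15
  H: 23
  I: 1
  O: 1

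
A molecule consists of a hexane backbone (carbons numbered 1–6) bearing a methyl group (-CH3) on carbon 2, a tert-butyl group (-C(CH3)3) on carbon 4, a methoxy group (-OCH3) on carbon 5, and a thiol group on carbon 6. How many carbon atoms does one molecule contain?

Atom tally by fragment:
  CH3 → C:1 H:3
  CH(CH3) → C:2 H:4
  CH2 → C:1 H:2
  CH(C(CH3)3) → C:5 H:10
  CH(OCH3) → C:2 H:4 O:1
  CH2SH → C:1 H:3 S:1
Element totals:
  C: 12
  H: 26
  O: 1
  S: 1

12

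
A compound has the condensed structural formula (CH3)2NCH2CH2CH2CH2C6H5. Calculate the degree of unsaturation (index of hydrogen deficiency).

Atom tally by fragment:
  (CH3)2NCH2 → C:3 H:8 N:1
  CH2 → C:1 H:2
  CH2 → C:1 H:2
  CH2C6H5 → C:7 H:7
Element totals:
  C: 12
  H: 19
  N: 1
Molecular formula: C12H19N.
DoU = (2C + 2 + N − H − X) / 2 = (2·12 + 2 + 1 − 19 − 0) / 2 = 4.

4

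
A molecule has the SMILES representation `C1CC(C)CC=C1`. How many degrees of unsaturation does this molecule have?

Atom tally by fragment:
  cyclohexene ring core → C:6 H:10
  (− 1 ring H displaced by substituents)
  + CH3 → C:1 H:3
Element totals:
  C: 7
  H: 12
Molecular formula: C7H12.
DoU = (2C + 2 + N − H − X) / 2 = (2·7 + 2 + 0 − 12 − 0) / 2 = 2.

2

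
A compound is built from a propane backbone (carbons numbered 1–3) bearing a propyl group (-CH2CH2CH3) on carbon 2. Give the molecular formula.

Atom tally by fragment:
  CH3 → C:1 H:3
  CH(CH2CH2CH3) → C:4 H:8
  CH3 → C:1 H:3
Element totals:
  C: 6
  H: 14

C6H14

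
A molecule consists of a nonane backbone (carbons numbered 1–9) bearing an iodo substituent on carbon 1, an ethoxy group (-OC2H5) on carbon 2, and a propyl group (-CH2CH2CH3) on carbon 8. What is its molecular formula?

C14H29IO

Atom tally by fragment:
  ICH2 → C:1 H:2 I:1
  CH(OC2H5) → C:3 H:6 O:1
  CH2 → C:1 H:2
  CH2 → C:1 H:2
  CH2 → C:1 H:2
  CH2 → C:1 H:2
  CH2 → C:1 H:2
  CH(CH2CH2CH3) → C:4 H:8
  CH3 → C:1 H:3
Element totals:
  C: 14
  H: 29
  I: 1
  O: 1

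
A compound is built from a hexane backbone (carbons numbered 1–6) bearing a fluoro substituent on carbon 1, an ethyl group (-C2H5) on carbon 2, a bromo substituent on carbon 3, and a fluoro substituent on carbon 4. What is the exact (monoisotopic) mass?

Atom tally by fragment:
  FCH2 → C:1 H:2 F:1
  CH(C2H5) → C:3 H:6
  CH(Br) → C:1 H:1 Br:1
  CH(F) → C:1 H:1 F:1
  CH2 → C:1 H:2
  CH3 → C:1 H:3
Element totals:
  C: 8
  H: 15
  Br: 1
  F: 2
Molecular formula: C8H15BrF2.
  M = 8(12.0) + 15(1.007825) + 78.918338 + 2(18.998403)
    = 96.000000 + 15.117375 + 78.918338 + 37.996806 = 228.032519

228.0325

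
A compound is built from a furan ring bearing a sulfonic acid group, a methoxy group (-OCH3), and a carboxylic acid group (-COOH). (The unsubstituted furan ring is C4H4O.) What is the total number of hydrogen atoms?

6

Atom tally by fragment:
  furan ring core → C:4 H:4 O:1
  (− 3 ring H displaced by substituents)
  + SO3H → S:1 O:3 H:1
  + OCH3 → C:1 H:3 O:1
  + COOH → C:1 H:1 O:2
Element totals:
  C: 6
  H: 6
  O: 7
  S: 1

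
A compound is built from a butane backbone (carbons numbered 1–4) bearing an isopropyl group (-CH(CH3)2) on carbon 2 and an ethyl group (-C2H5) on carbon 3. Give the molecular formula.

C9H20

Atom tally by fragment:
  CH3 → C:1 H:3
  CH(CH(CH3)2) → C:4 H:8
  CH(C2H5) → C:3 H:6
  CH3 → C:1 H:3
Element totals:
  C: 9
  H: 20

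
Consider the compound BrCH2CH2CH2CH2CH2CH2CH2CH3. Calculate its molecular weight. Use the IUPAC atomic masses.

Element totals:
  C: 8
  H: 17
  Br: 1
Molecular formula: C8H17Br.
  M = 8(12.011) + 17(1.008) + 79.904
    = 96.088 + 17.136 + 79.904 = 193.128

193.13 g/mol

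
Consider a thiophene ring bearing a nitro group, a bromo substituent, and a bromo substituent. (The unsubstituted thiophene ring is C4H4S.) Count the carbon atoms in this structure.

Atom tally by fragment:
  thiophene ring core → C:4 H:4 S:1
  (− 3 ring H displaced by substituents)
  + NO2 → N:1 O:2
  + Br → Br:1
  + Br → Br:1
Element totals:
  C: 4
  H: 1
  Br: 2
  N: 1
  O: 2
  S: 1

4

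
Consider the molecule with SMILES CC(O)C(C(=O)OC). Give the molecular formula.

C5H10O3

Atom tally by fragment:
  CH3 → C:1 H:3
  CH(OH) → C:1 H:2 O:1
  CH2COOCH3 → C:3 H:5 O:2
Element totals:
  C: 5
  H: 10
  O: 3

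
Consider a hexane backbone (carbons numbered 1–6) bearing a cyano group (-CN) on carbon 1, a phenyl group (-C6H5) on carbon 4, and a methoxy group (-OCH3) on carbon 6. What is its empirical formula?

C14H19NO

Atom tally by fragment:
  NCCH2 → C:2 H:2 N:1
  CH2 → C:1 H:2
  CH2 → C:1 H:2
  CH(C6H5) → C:7 H:6
  CH2 → C:1 H:2
  CH2OCH3 → C:2 H:5 O:1
Element totals:
  C: 14
  H: 19
  N: 1
  O: 1
Molecular formula: C14H19NO.
gcd of subscripts (14, 19, 1, 1) = 1, so the empirical formula equals the molecular formula.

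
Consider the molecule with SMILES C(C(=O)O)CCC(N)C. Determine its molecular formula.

Atom tally by fragment:
  HOOCCH2 → C:2 H:3 O:2
  CH2 → C:1 H:2
  CH2 → C:1 H:2
  CH(NH2) → C:1 H:3 N:1
  CH3 → C:1 H:3
Element totals:
  C: 6
  H: 13
  N: 1
  O: 2

C6H13NO2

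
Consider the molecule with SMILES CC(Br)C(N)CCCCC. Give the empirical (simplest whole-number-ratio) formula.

Atom tally by fragment:
  CH3 → C:1 H:3
  CH(Br) → C:1 H:1 Br:1
  CH(NH2) → C:1 H:3 N:1
  CH2 → C:1 H:2
  CH2 → C:1 H:2
  CH2 → C:1 H:2
  CH2 → C:1 H:2
  CH3 → C:1 H:3
Element totals:
  C: 8
  H: 18
  Br: 1
  N: 1
Molecular formula: C8H18BrN.
gcd of subscripts (1, 8, 18, 1) = 1, so the empirical formula equals the molecular formula.

C8H18BrN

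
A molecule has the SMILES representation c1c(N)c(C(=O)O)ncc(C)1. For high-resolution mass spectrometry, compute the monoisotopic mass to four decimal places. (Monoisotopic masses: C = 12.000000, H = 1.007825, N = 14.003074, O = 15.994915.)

152.0586

Atom tally by fragment:
  pyridine ring core → C:5 H:5 N:1
  (− 3 ring H displaced by substituents)
  + NH2 → N:1 H:2
  + COOH → C:1 H:1 O:2
  + CH3 → C:1 H:3
Element totals:
  C: 7
  H: 8
  N: 2
  O: 2
Molecular formula: C7H8N2O2.
  M = 7(12.0) + 8(1.007825) + 2(14.003074) + 2(15.994915)
    = 84.000000 + 8.062600 + 28.006148 + 31.989830 = 152.058578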